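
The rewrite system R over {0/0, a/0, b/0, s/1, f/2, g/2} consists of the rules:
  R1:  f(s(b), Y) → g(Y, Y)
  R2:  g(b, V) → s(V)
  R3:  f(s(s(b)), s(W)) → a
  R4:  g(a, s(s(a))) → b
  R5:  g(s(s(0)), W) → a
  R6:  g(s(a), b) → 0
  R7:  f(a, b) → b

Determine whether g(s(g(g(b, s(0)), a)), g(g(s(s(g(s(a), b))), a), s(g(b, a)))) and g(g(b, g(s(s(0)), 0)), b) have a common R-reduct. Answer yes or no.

yes — NF(t₁) = 0, NF(t₂) = 0

Reduce t₁ = g(s(g(g(b, s(0)), a)), g(g(s(s(g(s(a), b))), a), s(g(b, a)))):
1. g(s(g(g(b, s(0)), a)), g(g(s(s(g(s(a), b))), a), s(g(b, a))))  →  g(s(g(s(s(0)), a)), g(g(s(s(g(s(a), b))), a), s(g(b, a))))   [R2 at 1.1.1]
2. g(s(g(s(s(0)), a)), g(g(s(s(g(s(a), b))), a), s(g(b, a))))  →  g(s(a), g(g(s(s(g(s(a), b))), a), s(g(b, a))))   [R5 at 1.1]
3. g(s(a), g(g(s(s(g(s(a), b))), a), s(g(b, a))))  →  g(s(a), g(g(s(s(0)), a), s(g(b, a))))   [R6 at 2.1.1.1.1]
4. g(s(a), g(g(s(s(0)), a), s(g(b, a))))  →  g(s(a), g(a, s(g(b, a))))   [R5 at 2.1]
5. g(s(a), g(a, s(g(b, a))))  →  g(s(a), g(a, s(s(a))))   [R2 at 2.2.1]
6. g(s(a), g(a, s(s(a))))  →  g(s(a), b)   [R4 at 2]
7. g(s(a), b)  →  0   [R6 at ε]

Reduce t₂ = g(g(b, g(s(s(0)), 0)), b):
1. g(g(b, g(s(s(0)), 0)), b)  →  g(s(g(s(s(0)), 0)), b)   [R2 at 1]
2. g(s(g(s(s(0)), 0)), b)  →  g(s(a), b)   [R5 at 1.1]
3. g(s(a), b)  →  0   [R6 at ε]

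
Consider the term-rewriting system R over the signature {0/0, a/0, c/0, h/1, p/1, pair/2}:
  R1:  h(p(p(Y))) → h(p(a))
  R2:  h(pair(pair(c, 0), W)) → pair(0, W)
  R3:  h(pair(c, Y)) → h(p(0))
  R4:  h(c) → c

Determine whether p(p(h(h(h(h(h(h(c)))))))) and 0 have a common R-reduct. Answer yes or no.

no — NF(t₁) = p(p(c)), NF(t₂) = 0

Reduce t₁ = p(p(h(h(h(h(h(h(c)))))))):
1. p(p(h(h(h(h(h(h(c))))))))  →  p(p(h(h(h(h(h(c)))))))   [R4 at 1.1.1.1.1.1.1]
2. p(p(h(h(h(h(h(c)))))))  →  p(p(h(h(h(h(c))))))   [R4 at 1.1.1.1.1.1]
3. p(p(h(h(h(h(c))))))  →  p(p(h(h(h(c)))))   [R4 at 1.1.1.1.1]
4. p(p(h(h(h(c)))))  →  p(p(h(h(c))))   [R4 at 1.1.1.1]
5. p(p(h(h(c))))  →  p(p(h(c)))   [R4 at 1.1.1]
6. p(p(h(c)))  →  p(p(c))   [R4 at 1.1]

Reduce t₂ = 0:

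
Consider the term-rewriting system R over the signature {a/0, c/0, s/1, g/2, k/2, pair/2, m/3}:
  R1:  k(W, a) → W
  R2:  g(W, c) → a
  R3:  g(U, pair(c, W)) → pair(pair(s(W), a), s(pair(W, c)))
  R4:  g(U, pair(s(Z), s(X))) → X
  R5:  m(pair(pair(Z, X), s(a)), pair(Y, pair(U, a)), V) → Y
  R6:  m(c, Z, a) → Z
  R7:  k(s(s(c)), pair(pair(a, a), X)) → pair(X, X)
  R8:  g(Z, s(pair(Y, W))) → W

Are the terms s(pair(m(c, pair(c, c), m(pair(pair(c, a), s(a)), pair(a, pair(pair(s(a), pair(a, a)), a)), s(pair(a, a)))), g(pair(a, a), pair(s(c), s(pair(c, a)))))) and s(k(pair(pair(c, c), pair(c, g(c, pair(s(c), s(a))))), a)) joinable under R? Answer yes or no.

yes — NF(t₁) = s(pair(pair(c, c), pair(c, a))), NF(t₂) = s(pair(pair(c, c), pair(c, a)))

Reduce t₁ = s(pair(m(c, pair(c, c), m(pair(pair(c, a), s(a)), pair(a, pair(pair(s(a), pair(a, a)), a)), s(pair(a, a)))), g(pair(a, a), pair(s(c), s(pair(c, a)))))):
1. s(pair(m(c, pair(c, c), m(pair(pair(c, a), s(a)), pair(a, pair(pair(s(a), pair(a, a)), a)), s(pair(a, a)))), g(pair(a, a), pair(s(c), s(pair(c, a))))))  →  s(pair(m(c, pair(c, c), a), g(pair(a, a), pair(s(c), s(pair(c, a))))))   [R5 at 1.1.3]
2. s(pair(m(c, pair(c, c), a), g(pair(a, a), pair(s(c), s(pair(c, a))))))  →  s(pair(pair(c, c), g(pair(a, a), pair(s(c), s(pair(c, a))))))   [R6 at 1.1]
3. s(pair(pair(c, c), g(pair(a, a), pair(s(c), s(pair(c, a))))))  →  s(pair(pair(c, c), pair(c, a)))   [R4 at 1.2]

Reduce t₂ = s(k(pair(pair(c, c), pair(c, g(c, pair(s(c), s(a))))), a)):
1. s(k(pair(pair(c, c), pair(c, g(c, pair(s(c), s(a))))), a))  →  s(pair(pair(c, c), pair(c, g(c, pair(s(c), s(a))))))   [R1 at 1]
2. s(pair(pair(c, c), pair(c, g(c, pair(s(c), s(a))))))  →  s(pair(pair(c, c), pair(c, a)))   [R4 at 1.2.2]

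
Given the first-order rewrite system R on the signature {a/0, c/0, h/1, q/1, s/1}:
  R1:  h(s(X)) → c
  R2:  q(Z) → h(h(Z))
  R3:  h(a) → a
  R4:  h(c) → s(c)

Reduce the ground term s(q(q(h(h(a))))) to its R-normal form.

1. s(q(q(h(h(a)))))  →  s(h(h(q(h(h(a))))))   [R2 at 1]
2. s(h(h(q(h(h(a))))))  →  s(h(h(h(h(h(h(a)))))))   [R2 at 1.1.1]
3. s(h(h(h(h(h(h(a)))))))  →  s(h(h(h(h(h(a))))))   [R3 at 1.1.1.1.1.1]
4. s(h(h(h(h(h(a))))))  →  s(h(h(h(h(a)))))   [R3 at 1.1.1.1.1]
5. s(h(h(h(h(a)))))  →  s(h(h(h(a))))   [R3 at 1.1.1.1]
6. s(h(h(h(a))))  →  s(h(h(a)))   [R3 at 1.1.1]
7. s(h(h(a)))  →  s(h(a))   [R3 at 1.1]
8. s(h(a))  →  s(a)   [R3 at 1]

s(a)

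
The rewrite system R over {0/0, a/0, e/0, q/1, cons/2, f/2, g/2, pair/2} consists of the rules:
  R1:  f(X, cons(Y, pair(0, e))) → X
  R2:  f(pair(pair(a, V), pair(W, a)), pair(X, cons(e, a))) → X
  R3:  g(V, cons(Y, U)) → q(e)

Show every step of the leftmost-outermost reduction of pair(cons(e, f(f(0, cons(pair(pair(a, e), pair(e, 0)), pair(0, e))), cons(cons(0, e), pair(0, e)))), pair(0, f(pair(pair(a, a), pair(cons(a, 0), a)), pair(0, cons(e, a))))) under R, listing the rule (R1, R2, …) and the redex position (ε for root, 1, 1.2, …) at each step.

pair(cons(e, 0), pair(0, 0))

1. pair(cons(e, f(f(0, cons(pair(pair(a, e), pair(e, 0)), pair(0, e))), cons(cons(0, e), pair(0, e)))), pair(0, f(pair(pair(a, a), pair(cons(a, 0), a)), pair(0, cons(e, a)))))  →  pair(cons(e, f(0, cons(pair(pair(a, e), pair(e, 0)), pair(0, e)))), pair(0, f(pair(pair(a, a), pair(cons(a, 0), a)), pair(0, cons(e, a)))))   [R1 at 1.2]
2. pair(cons(e, f(0, cons(pair(pair(a, e), pair(e, 0)), pair(0, e)))), pair(0, f(pair(pair(a, a), pair(cons(a, 0), a)), pair(0, cons(e, a)))))  →  pair(cons(e, 0), pair(0, f(pair(pair(a, a), pair(cons(a, 0), a)), pair(0, cons(e, a)))))   [R1 at 1.2]
3. pair(cons(e, 0), pair(0, f(pair(pair(a, a), pair(cons(a, 0), a)), pair(0, cons(e, a)))))  →  pair(cons(e, 0), pair(0, 0))   [R2 at 2.2]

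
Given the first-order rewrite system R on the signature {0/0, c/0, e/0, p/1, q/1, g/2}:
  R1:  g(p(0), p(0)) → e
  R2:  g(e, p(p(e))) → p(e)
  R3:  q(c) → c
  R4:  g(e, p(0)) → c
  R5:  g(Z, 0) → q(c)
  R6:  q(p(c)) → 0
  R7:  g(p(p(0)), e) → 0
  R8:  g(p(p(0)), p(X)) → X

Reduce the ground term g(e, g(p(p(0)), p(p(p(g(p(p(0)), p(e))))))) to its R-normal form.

p(e)

1. g(e, g(p(p(0)), p(p(p(g(p(p(0)), p(e)))))))  →  g(e, p(p(g(p(p(0)), p(e)))))   [R8 at 2]
2. g(e, p(p(g(p(p(0)), p(e)))))  →  g(e, p(p(e)))   [R8 at 2.1.1]
3. g(e, p(p(e)))  →  p(e)   [R2 at ε]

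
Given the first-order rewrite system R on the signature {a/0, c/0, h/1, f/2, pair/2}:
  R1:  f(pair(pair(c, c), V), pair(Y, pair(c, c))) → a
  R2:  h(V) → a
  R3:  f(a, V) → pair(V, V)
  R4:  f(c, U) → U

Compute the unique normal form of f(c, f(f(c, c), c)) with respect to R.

c

1. f(c, f(f(c, c), c))  →  f(f(c, c), c)   [R4 at ε]
2. f(f(c, c), c)  →  f(c, c)   [R4 at 1]
3. f(c, c)  →  c   [R4 at ε]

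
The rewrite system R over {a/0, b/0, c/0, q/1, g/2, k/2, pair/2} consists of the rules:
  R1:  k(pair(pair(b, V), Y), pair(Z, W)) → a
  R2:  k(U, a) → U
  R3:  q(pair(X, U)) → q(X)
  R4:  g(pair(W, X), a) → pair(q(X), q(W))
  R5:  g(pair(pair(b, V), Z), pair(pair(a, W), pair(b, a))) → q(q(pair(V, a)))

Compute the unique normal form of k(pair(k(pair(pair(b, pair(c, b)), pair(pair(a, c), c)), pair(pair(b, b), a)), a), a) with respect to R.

pair(a, a)

1. k(pair(k(pair(pair(b, pair(c, b)), pair(pair(a, c), c)), pair(pair(b, b), a)), a), a)  →  pair(k(pair(pair(b, pair(c, b)), pair(pair(a, c), c)), pair(pair(b, b), a)), a)   [R2 at ε]
2. pair(k(pair(pair(b, pair(c, b)), pair(pair(a, c), c)), pair(pair(b, b), a)), a)  →  pair(a, a)   [R1 at 1]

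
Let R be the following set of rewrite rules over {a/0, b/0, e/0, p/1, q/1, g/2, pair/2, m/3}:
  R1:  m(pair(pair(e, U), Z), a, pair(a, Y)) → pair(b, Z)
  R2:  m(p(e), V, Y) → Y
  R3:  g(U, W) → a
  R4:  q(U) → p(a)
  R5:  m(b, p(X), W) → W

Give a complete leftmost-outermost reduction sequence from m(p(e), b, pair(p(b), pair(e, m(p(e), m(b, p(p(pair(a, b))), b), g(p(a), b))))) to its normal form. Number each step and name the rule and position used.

1. m(p(e), b, pair(p(b), pair(e, m(p(e), m(b, p(p(pair(a, b))), b), g(p(a), b)))))  →  pair(p(b), pair(e, m(p(e), m(b, p(p(pair(a, b))), b), g(p(a), b))))   [R2 at ε]
2. pair(p(b), pair(e, m(p(e), m(b, p(p(pair(a, b))), b), g(p(a), b))))  →  pair(p(b), pair(e, g(p(a), b)))   [R2 at 2.2]
3. pair(p(b), pair(e, g(p(a), b)))  →  pair(p(b), pair(e, a))   [R3 at 2.2]

pair(p(b), pair(e, a))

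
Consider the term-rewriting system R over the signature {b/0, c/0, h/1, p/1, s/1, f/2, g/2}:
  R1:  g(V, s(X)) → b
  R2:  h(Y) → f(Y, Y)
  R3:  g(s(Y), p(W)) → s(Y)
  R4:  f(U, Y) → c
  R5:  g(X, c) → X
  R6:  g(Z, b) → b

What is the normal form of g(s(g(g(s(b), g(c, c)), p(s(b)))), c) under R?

1. g(s(g(g(s(b), g(c, c)), p(s(b)))), c)  →  s(g(g(s(b), g(c, c)), p(s(b))))   [R5 at ε]
2. s(g(g(s(b), g(c, c)), p(s(b))))  →  s(g(g(s(b), c), p(s(b))))   [R5 at 1.1.2]
3. s(g(g(s(b), c), p(s(b))))  →  s(g(s(b), p(s(b))))   [R5 at 1.1]
4. s(g(s(b), p(s(b))))  →  s(s(b))   [R3 at 1]

s(s(b))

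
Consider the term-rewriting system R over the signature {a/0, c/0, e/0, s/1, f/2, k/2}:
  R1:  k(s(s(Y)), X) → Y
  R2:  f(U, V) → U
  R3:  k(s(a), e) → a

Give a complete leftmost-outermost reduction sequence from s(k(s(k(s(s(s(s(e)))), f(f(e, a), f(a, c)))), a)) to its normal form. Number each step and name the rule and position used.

s(s(e))

1. s(k(s(k(s(s(s(s(e)))), f(f(e, a), f(a, c)))), a))  →  s(k(s(s(s(e))), a))   [R1 at 1.1.1]
2. s(k(s(s(s(e))), a))  →  s(s(e))   [R1 at 1]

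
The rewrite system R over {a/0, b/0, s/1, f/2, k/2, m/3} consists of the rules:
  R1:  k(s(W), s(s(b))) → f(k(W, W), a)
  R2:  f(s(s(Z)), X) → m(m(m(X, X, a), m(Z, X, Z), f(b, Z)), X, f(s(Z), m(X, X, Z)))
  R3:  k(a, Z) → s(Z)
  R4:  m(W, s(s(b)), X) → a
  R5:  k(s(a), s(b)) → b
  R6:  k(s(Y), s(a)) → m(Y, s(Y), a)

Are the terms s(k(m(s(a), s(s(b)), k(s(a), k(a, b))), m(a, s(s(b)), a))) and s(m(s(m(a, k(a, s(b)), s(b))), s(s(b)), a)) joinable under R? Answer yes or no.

no — NF(t₁) = s(s(a)), NF(t₂) = s(a)

Reduce t₁ = s(k(m(s(a), s(s(b)), k(s(a), k(a, b))), m(a, s(s(b)), a))):
1. s(k(m(s(a), s(s(b)), k(s(a), k(a, b))), m(a, s(s(b)), a)))  →  s(k(a, m(a, s(s(b)), a)))   [R4 at 1.1]
2. s(k(a, m(a, s(s(b)), a)))  →  s(s(m(a, s(s(b)), a)))   [R3 at 1]
3. s(s(m(a, s(s(b)), a)))  →  s(s(a))   [R4 at 1.1]

Reduce t₂ = s(m(s(m(a, k(a, s(b)), s(b))), s(s(b)), a)):
1. s(m(s(m(a, k(a, s(b)), s(b))), s(s(b)), a))  →  s(a)   [R4 at 1]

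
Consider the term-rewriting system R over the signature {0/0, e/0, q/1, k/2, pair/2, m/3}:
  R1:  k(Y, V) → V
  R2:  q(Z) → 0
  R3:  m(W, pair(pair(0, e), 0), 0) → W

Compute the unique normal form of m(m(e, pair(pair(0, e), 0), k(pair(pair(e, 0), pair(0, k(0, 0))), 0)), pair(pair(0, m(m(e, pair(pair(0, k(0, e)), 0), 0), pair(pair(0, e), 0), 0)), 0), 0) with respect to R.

e

1. m(m(e, pair(pair(0, e), 0), k(pair(pair(e, 0), pair(0, k(0, 0))), 0)), pair(pair(0, m(m(e, pair(pair(0, k(0, e)), 0), 0), pair(pair(0, e), 0), 0)), 0), 0)  →  m(m(e, pair(pair(0, e), 0), 0), pair(pair(0, m(m(e, pair(pair(0, k(0, e)), 0), 0), pair(pair(0, e), 0), 0)), 0), 0)   [R1 at 1.3]
2. m(m(e, pair(pair(0, e), 0), 0), pair(pair(0, m(m(e, pair(pair(0, k(0, e)), 0), 0), pair(pair(0, e), 0), 0)), 0), 0)  →  m(e, pair(pair(0, m(m(e, pair(pair(0, k(0, e)), 0), 0), pair(pair(0, e), 0), 0)), 0), 0)   [R3 at 1]
3. m(e, pair(pair(0, m(m(e, pair(pair(0, k(0, e)), 0), 0), pair(pair(0, e), 0), 0)), 0), 0)  →  m(e, pair(pair(0, m(e, pair(pair(0, k(0, e)), 0), 0)), 0), 0)   [R3 at 2.1.2]
4. m(e, pair(pair(0, m(e, pair(pair(0, k(0, e)), 0), 0)), 0), 0)  →  m(e, pair(pair(0, m(e, pair(pair(0, e), 0), 0)), 0), 0)   [R1 at 2.1.2.2.1.2]
5. m(e, pair(pair(0, m(e, pair(pair(0, e), 0), 0)), 0), 0)  →  m(e, pair(pair(0, e), 0), 0)   [R3 at 2.1.2]
6. m(e, pair(pair(0, e), 0), 0)  →  e   [R3 at ε]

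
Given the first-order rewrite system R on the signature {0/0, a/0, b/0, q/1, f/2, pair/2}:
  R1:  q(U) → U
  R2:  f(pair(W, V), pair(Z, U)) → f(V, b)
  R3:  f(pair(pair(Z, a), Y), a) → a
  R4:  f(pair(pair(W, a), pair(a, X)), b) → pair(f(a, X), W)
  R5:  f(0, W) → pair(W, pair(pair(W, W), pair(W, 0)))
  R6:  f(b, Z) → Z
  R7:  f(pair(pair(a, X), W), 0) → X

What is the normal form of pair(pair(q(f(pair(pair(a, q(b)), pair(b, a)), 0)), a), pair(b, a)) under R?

pair(pair(b, a), pair(b, a))

1. pair(pair(q(f(pair(pair(a, q(b)), pair(b, a)), 0)), a), pair(b, a))  →  pair(pair(f(pair(pair(a, q(b)), pair(b, a)), 0), a), pair(b, a))   [R1 at 1.1]
2. pair(pair(f(pair(pair(a, q(b)), pair(b, a)), 0), a), pair(b, a))  →  pair(pair(q(b), a), pair(b, a))   [R7 at 1.1]
3. pair(pair(q(b), a), pair(b, a))  →  pair(pair(b, a), pair(b, a))   [R1 at 1.1]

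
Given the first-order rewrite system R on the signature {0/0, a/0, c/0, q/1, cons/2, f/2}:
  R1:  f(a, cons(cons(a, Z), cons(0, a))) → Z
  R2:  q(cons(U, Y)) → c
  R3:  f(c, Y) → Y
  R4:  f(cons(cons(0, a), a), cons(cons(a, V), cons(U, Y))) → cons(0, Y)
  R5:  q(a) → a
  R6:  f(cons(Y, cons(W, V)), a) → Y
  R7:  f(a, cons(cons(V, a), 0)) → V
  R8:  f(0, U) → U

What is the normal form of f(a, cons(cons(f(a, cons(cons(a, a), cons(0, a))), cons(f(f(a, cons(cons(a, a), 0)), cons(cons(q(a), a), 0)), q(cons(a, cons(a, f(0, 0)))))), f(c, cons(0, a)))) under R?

cons(a, c)

1. f(a, cons(cons(f(a, cons(cons(a, a), cons(0, a))), cons(f(f(a, cons(cons(a, a), 0)), cons(cons(q(a), a), 0)), q(cons(a, cons(a, f(0, 0)))))), f(c, cons(0, a))))  →  f(a, cons(cons(a, cons(f(f(a, cons(cons(a, a), 0)), cons(cons(q(a), a), 0)), q(cons(a, cons(a, f(0, 0)))))), f(c, cons(0, a))))   [R1 at 2.1.1]
2. f(a, cons(cons(a, cons(f(f(a, cons(cons(a, a), 0)), cons(cons(q(a), a), 0)), q(cons(a, cons(a, f(0, 0)))))), f(c, cons(0, a))))  →  f(a, cons(cons(a, cons(f(a, cons(cons(q(a), a), 0)), q(cons(a, cons(a, f(0, 0)))))), f(c, cons(0, a))))   [R7 at 2.1.2.1.1]
3. f(a, cons(cons(a, cons(f(a, cons(cons(q(a), a), 0)), q(cons(a, cons(a, f(0, 0)))))), f(c, cons(0, a))))  →  f(a, cons(cons(a, cons(q(a), q(cons(a, cons(a, f(0, 0)))))), f(c, cons(0, a))))   [R7 at 2.1.2.1]
4. f(a, cons(cons(a, cons(q(a), q(cons(a, cons(a, f(0, 0)))))), f(c, cons(0, a))))  →  f(a, cons(cons(a, cons(a, q(cons(a, cons(a, f(0, 0)))))), f(c, cons(0, a))))   [R5 at 2.1.2.1]
5. f(a, cons(cons(a, cons(a, q(cons(a, cons(a, f(0, 0)))))), f(c, cons(0, a))))  →  f(a, cons(cons(a, cons(a, c)), f(c, cons(0, a))))   [R2 at 2.1.2.2]
6. f(a, cons(cons(a, cons(a, c)), f(c, cons(0, a))))  →  f(a, cons(cons(a, cons(a, c)), cons(0, a)))   [R3 at 2.2]
7. f(a, cons(cons(a, cons(a, c)), cons(0, a)))  →  cons(a, c)   [R1 at ε]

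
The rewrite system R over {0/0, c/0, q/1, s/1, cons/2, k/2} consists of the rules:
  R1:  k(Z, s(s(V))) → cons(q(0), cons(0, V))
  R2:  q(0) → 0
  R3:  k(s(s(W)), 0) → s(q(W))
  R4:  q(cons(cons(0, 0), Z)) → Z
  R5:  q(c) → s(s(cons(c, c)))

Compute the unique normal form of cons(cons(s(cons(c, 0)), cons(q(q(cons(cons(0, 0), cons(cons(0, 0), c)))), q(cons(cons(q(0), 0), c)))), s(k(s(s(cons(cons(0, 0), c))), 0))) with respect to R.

1. cons(cons(s(cons(c, 0)), cons(q(q(cons(cons(0, 0), cons(cons(0, 0), c)))), q(cons(cons(q(0), 0), c)))), s(k(s(s(cons(cons(0, 0), c))), 0)))  →  cons(cons(s(cons(c, 0)), cons(q(cons(cons(0, 0), c)), q(cons(cons(q(0), 0), c)))), s(k(s(s(cons(cons(0, 0), c))), 0)))   [R4 at 1.2.1.1]
2. cons(cons(s(cons(c, 0)), cons(q(cons(cons(0, 0), c)), q(cons(cons(q(0), 0), c)))), s(k(s(s(cons(cons(0, 0), c))), 0)))  →  cons(cons(s(cons(c, 0)), cons(c, q(cons(cons(q(0), 0), c)))), s(k(s(s(cons(cons(0, 0), c))), 0)))   [R4 at 1.2.1]
3. cons(cons(s(cons(c, 0)), cons(c, q(cons(cons(q(0), 0), c)))), s(k(s(s(cons(cons(0, 0), c))), 0)))  →  cons(cons(s(cons(c, 0)), cons(c, q(cons(cons(0, 0), c)))), s(k(s(s(cons(cons(0, 0), c))), 0)))   [R2 at 1.2.2.1.1.1]
4. cons(cons(s(cons(c, 0)), cons(c, q(cons(cons(0, 0), c)))), s(k(s(s(cons(cons(0, 0), c))), 0)))  →  cons(cons(s(cons(c, 0)), cons(c, c)), s(k(s(s(cons(cons(0, 0), c))), 0)))   [R4 at 1.2.2]
5. cons(cons(s(cons(c, 0)), cons(c, c)), s(k(s(s(cons(cons(0, 0), c))), 0)))  →  cons(cons(s(cons(c, 0)), cons(c, c)), s(s(q(cons(cons(0, 0), c)))))   [R3 at 2.1]
6. cons(cons(s(cons(c, 0)), cons(c, c)), s(s(q(cons(cons(0, 0), c)))))  →  cons(cons(s(cons(c, 0)), cons(c, c)), s(s(c)))   [R4 at 2.1.1]

cons(cons(s(cons(c, 0)), cons(c, c)), s(s(c)))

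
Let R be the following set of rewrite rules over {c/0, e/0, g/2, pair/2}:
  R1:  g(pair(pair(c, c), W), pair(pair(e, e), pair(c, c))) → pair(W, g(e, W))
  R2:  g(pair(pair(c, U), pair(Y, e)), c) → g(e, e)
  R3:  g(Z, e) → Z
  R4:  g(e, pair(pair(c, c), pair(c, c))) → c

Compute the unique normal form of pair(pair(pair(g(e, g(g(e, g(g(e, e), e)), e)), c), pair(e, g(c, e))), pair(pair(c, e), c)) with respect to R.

pair(pair(pair(e, c), pair(e, c)), pair(pair(c, e), c))

1. pair(pair(pair(g(e, g(g(e, g(g(e, e), e)), e)), c), pair(e, g(c, e))), pair(pair(c, e), c))  →  pair(pair(pair(g(e, g(e, g(g(e, e), e))), c), pair(e, g(c, e))), pair(pair(c, e), c))   [R3 at 1.1.1.2]
2. pair(pair(pair(g(e, g(e, g(g(e, e), e))), c), pair(e, g(c, e))), pair(pair(c, e), c))  →  pair(pair(pair(g(e, g(e, g(e, e))), c), pair(e, g(c, e))), pair(pair(c, e), c))   [R3 at 1.1.1.2.2]
3. pair(pair(pair(g(e, g(e, g(e, e))), c), pair(e, g(c, e))), pair(pair(c, e), c))  →  pair(pair(pair(g(e, g(e, e)), c), pair(e, g(c, e))), pair(pair(c, e), c))   [R3 at 1.1.1.2.2]
4. pair(pair(pair(g(e, g(e, e)), c), pair(e, g(c, e))), pair(pair(c, e), c))  →  pair(pair(pair(g(e, e), c), pair(e, g(c, e))), pair(pair(c, e), c))   [R3 at 1.1.1.2]
5. pair(pair(pair(g(e, e), c), pair(e, g(c, e))), pair(pair(c, e), c))  →  pair(pair(pair(e, c), pair(e, g(c, e))), pair(pair(c, e), c))   [R3 at 1.1.1]
6. pair(pair(pair(e, c), pair(e, g(c, e))), pair(pair(c, e), c))  →  pair(pair(pair(e, c), pair(e, c)), pair(pair(c, e), c))   [R3 at 1.2.2]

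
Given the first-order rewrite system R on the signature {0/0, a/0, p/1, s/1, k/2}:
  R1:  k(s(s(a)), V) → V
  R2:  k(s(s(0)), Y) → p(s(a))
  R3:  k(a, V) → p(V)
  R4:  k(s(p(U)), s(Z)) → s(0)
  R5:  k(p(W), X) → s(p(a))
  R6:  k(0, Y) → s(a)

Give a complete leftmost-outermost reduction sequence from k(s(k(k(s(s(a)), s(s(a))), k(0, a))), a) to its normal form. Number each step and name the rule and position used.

1. k(s(k(k(s(s(a)), s(s(a))), k(0, a))), a)  →  k(s(k(s(s(a)), k(0, a))), a)   [R1 at 1.1.1]
2. k(s(k(s(s(a)), k(0, a))), a)  →  k(s(k(0, a)), a)   [R1 at 1.1]
3. k(s(k(0, a)), a)  →  k(s(s(a)), a)   [R6 at 1.1]
4. k(s(s(a)), a)  →  a   [R1 at ε]

a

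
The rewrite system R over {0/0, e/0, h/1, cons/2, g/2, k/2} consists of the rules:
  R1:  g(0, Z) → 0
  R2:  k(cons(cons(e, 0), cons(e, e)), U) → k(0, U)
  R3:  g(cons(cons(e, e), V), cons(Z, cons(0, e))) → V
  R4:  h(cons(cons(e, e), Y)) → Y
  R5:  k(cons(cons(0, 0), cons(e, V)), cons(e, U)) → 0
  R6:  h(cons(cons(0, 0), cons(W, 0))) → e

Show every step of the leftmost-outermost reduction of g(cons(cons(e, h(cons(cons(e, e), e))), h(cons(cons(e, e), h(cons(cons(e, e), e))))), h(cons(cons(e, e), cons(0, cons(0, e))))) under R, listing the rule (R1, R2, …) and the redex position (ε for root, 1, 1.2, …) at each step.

1. g(cons(cons(e, h(cons(cons(e, e), e))), h(cons(cons(e, e), h(cons(cons(e, e), e))))), h(cons(cons(e, e), cons(0, cons(0, e)))))  →  g(cons(cons(e, e), h(cons(cons(e, e), h(cons(cons(e, e), e))))), h(cons(cons(e, e), cons(0, cons(0, e)))))   [R4 at 1.1.2]
2. g(cons(cons(e, e), h(cons(cons(e, e), h(cons(cons(e, e), e))))), h(cons(cons(e, e), cons(0, cons(0, e)))))  →  g(cons(cons(e, e), h(cons(cons(e, e), e))), h(cons(cons(e, e), cons(0, cons(0, e)))))   [R4 at 1.2]
3. g(cons(cons(e, e), h(cons(cons(e, e), e))), h(cons(cons(e, e), cons(0, cons(0, e)))))  →  g(cons(cons(e, e), e), h(cons(cons(e, e), cons(0, cons(0, e)))))   [R4 at 1.2]
4. g(cons(cons(e, e), e), h(cons(cons(e, e), cons(0, cons(0, e)))))  →  g(cons(cons(e, e), e), cons(0, cons(0, e)))   [R4 at 2]
5. g(cons(cons(e, e), e), cons(0, cons(0, e)))  →  e   [R3 at ε]

e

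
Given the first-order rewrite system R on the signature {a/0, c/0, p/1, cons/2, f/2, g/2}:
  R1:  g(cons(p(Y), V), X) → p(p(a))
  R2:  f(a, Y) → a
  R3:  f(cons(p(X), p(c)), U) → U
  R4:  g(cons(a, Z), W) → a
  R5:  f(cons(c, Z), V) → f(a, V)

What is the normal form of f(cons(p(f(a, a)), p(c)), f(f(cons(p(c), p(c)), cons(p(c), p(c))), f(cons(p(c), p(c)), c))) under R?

c

1. f(cons(p(f(a, a)), p(c)), f(f(cons(p(c), p(c)), cons(p(c), p(c))), f(cons(p(c), p(c)), c)))  →  f(f(cons(p(c), p(c)), cons(p(c), p(c))), f(cons(p(c), p(c)), c))   [R3 at ε]
2. f(f(cons(p(c), p(c)), cons(p(c), p(c))), f(cons(p(c), p(c)), c))  →  f(cons(p(c), p(c)), f(cons(p(c), p(c)), c))   [R3 at 1]
3. f(cons(p(c), p(c)), f(cons(p(c), p(c)), c))  →  f(cons(p(c), p(c)), c)   [R3 at ε]
4. f(cons(p(c), p(c)), c)  →  c   [R3 at ε]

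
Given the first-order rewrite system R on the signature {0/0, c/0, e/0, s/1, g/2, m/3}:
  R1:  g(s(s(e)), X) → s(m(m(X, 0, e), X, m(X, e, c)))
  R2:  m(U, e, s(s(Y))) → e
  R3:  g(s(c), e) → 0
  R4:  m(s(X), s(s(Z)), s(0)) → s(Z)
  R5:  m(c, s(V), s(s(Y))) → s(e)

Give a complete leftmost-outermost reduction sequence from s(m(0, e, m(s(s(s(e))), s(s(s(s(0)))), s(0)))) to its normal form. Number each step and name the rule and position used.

1. s(m(0, e, m(s(s(s(e))), s(s(s(s(0)))), s(0))))  →  s(m(0, e, s(s(s(0)))))   [R4 at 1.3]
2. s(m(0, e, s(s(s(0)))))  →  s(e)   [R2 at 1]

s(e)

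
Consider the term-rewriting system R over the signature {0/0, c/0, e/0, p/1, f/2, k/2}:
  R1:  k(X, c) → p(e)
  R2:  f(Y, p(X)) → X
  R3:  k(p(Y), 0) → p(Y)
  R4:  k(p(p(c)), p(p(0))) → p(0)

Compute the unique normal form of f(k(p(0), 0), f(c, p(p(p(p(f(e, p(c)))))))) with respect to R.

1. f(k(p(0), 0), f(c, p(p(p(p(f(e, p(c))))))))  →  f(p(0), f(c, p(p(p(p(f(e, p(c))))))))   [R3 at 1]
2. f(p(0), f(c, p(p(p(p(f(e, p(c))))))))  →  f(p(0), p(p(p(f(e, p(c))))))   [R2 at 2]
3. f(p(0), p(p(p(f(e, p(c))))))  →  p(p(f(e, p(c))))   [R2 at ε]
4. p(p(f(e, p(c))))  →  p(p(c))   [R2 at 1.1]

p(p(c))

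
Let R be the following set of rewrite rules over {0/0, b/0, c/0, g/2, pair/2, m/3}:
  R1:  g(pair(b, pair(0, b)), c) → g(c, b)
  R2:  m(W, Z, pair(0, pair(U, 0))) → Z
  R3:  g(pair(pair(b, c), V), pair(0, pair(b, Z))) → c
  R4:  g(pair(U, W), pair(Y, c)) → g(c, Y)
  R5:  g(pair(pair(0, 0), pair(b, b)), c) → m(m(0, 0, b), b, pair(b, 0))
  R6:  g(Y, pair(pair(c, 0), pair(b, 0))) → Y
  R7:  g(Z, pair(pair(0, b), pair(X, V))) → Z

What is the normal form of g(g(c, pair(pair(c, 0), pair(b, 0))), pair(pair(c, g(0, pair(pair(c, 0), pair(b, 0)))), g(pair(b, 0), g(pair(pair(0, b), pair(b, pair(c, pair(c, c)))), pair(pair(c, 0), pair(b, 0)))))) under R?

1. g(g(c, pair(pair(c, 0), pair(b, 0))), pair(pair(c, g(0, pair(pair(c, 0), pair(b, 0)))), g(pair(b, 0), g(pair(pair(0, b), pair(b, pair(c, pair(c, c)))), pair(pair(c, 0), pair(b, 0))))))  →  g(c, pair(pair(c, g(0, pair(pair(c, 0), pair(b, 0)))), g(pair(b, 0), g(pair(pair(0, b), pair(b, pair(c, pair(c, c)))), pair(pair(c, 0), pair(b, 0))))))   [R6 at 1]
2. g(c, pair(pair(c, g(0, pair(pair(c, 0), pair(b, 0)))), g(pair(b, 0), g(pair(pair(0, b), pair(b, pair(c, pair(c, c)))), pair(pair(c, 0), pair(b, 0))))))  →  g(c, pair(pair(c, 0), g(pair(b, 0), g(pair(pair(0, b), pair(b, pair(c, pair(c, c)))), pair(pair(c, 0), pair(b, 0))))))   [R6 at 2.1.2]
3. g(c, pair(pair(c, 0), g(pair(b, 0), g(pair(pair(0, b), pair(b, pair(c, pair(c, c)))), pair(pair(c, 0), pair(b, 0))))))  →  g(c, pair(pair(c, 0), g(pair(b, 0), pair(pair(0, b), pair(b, pair(c, pair(c, c)))))))   [R6 at 2.2.2]
4. g(c, pair(pair(c, 0), g(pair(b, 0), pair(pair(0, b), pair(b, pair(c, pair(c, c)))))))  →  g(c, pair(pair(c, 0), pair(b, 0)))   [R7 at 2.2]
5. g(c, pair(pair(c, 0), pair(b, 0)))  →  c   [R6 at ε]

c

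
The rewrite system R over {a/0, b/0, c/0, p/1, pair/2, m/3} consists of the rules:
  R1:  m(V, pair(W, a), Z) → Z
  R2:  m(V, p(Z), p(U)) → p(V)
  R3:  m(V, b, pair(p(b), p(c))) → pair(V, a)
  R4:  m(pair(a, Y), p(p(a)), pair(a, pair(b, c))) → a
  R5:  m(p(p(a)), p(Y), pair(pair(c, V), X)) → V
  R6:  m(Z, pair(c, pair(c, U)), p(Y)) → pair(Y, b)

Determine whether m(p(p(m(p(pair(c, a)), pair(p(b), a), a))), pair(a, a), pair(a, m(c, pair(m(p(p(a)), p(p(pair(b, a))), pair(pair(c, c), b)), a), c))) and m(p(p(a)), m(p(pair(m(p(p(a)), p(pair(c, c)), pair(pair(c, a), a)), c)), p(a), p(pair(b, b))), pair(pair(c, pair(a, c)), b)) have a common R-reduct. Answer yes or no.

Reduce t₁ = m(p(p(m(p(pair(c, a)), pair(p(b), a), a))), pair(a, a), pair(a, m(c, pair(m(p(p(a)), p(p(pair(b, a))), pair(pair(c, c), b)), a), c))):
1. m(p(p(m(p(pair(c, a)), pair(p(b), a), a))), pair(a, a), pair(a, m(c, pair(m(p(p(a)), p(p(pair(b, a))), pair(pair(c, c), b)), a), c)))  →  pair(a, m(c, pair(m(p(p(a)), p(p(pair(b, a))), pair(pair(c, c), b)), a), c))   [R1 at ε]
2. pair(a, m(c, pair(m(p(p(a)), p(p(pair(b, a))), pair(pair(c, c), b)), a), c))  →  pair(a, c)   [R1 at 2]

Reduce t₂ = m(p(p(a)), m(p(pair(m(p(p(a)), p(pair(c, c)), pair(pair(c, a), a)), c)), p(a), p(pair(b, b))), pair(pair(c, pair(a, c)), b)):
1. m(p(p(a)), m(p(pair(m(p(p(a)), p(pair(c, c)), pair(pair(c, a), a)), c)), p(a), p(pair(b, b))), pair(pair(c, pair(a, c)), b))  →  m(p(p(a)), p(p(pair(m(p(p(a)), p(pair(c, c)), pair(pair(c, a), a)), c))), pair(pair(c, pair(a, c)), b))   [R2 at 2]
2. m(p(p(a)), p(p(pair(m(p(p(a)), p(pair(c, c)), pair(pair(c, a), a)), c))), pair(pair(c, pair(a, c)), b))  →  pair(a, c)   [R5 at ε]

yes — NF(t₁) = pair(a, c), NF(t₂) = pair(a, c)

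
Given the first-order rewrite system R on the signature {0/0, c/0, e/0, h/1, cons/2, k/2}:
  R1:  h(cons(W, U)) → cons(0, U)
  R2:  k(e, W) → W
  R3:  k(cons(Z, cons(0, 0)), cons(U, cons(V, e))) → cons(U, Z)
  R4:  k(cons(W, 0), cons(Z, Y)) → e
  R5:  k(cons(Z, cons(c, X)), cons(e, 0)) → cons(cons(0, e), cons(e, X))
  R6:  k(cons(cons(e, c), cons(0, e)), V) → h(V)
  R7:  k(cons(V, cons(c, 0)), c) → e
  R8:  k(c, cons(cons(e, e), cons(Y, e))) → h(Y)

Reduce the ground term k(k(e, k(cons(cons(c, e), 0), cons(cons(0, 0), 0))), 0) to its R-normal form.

0

1. k(k(e, k(cons(cons(c, e), 0), cons(cons(0, 0), 0))), 0)  →  k(k(cons(cons(c, e), 0), cons(cons(0, 0), 0)), 0)   [R2 at 1]
2. k(k(cons(cons(c, e), 0), cons(cons(0, 0), 0)), 0)  →  k(e, 0)   [R4 at 1]
3. k(e, 0)  →  0   [R2 at ε]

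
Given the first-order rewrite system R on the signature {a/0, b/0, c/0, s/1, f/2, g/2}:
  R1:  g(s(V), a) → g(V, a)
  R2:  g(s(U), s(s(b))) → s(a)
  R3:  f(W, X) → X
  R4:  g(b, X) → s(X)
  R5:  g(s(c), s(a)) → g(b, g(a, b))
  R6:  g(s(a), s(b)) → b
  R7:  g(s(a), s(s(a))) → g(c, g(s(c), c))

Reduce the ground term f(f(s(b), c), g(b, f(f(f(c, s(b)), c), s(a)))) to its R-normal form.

s(s(a))

1. f(f(s(b), c), g(b, f(f(f(c, s(b)), c), s(a))))  →  g(b, f(f(f(c, s(b)), c), s(a)))   [R3 at ε]
2. g(b, f(f(f(c, s(b)), c), s(a)))  →  s(f(f(f(c, s(b)), c), s(a)))   [R4 at ε]
3. s(f(f(f(c, s(b)), c), s(a)))  →  s(s(a))   [R3 at 1]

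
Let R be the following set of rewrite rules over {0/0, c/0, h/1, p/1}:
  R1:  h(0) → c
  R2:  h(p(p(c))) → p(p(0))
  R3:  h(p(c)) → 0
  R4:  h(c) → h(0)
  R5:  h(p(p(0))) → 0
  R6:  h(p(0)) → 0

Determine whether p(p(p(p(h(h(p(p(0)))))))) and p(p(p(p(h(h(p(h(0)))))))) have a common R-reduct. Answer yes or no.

yes — NF(t₁) = p(p(p(p(c)))), NF(t₂) = p(p(p(p(c))))

Reduce t₁ = p(p(p(p(h(h(p(p(0)))))))):
1. p(p(p(p(h(h(p(p(0))))))))  →  p(p(p(p(h(0)))))   [R5 at 1.1.1.1.1]
2. p(p(p(p(h(0)))))  →  p(p(p(p(c))))   [R1 at 1.1.1.1]

Reduce t₂ = p(p(p(p(h(h(p(h(0)))))))):
1. p(p(p(p(h(h(p(h(0))))))))  →  p(p(p(p(h(h(p(c)))))))   [R1 at 1.1.1.1.1.1.1]
2. p(p(p(p(h(h(p(c)))))))  →  p(p(p(p(h(0)))))   [R3 at 1.1.1.1.1]
3. p(p(p(p(h(0)))))  →  p(p(p(p(c))))   [R1 at 1.1.1.1]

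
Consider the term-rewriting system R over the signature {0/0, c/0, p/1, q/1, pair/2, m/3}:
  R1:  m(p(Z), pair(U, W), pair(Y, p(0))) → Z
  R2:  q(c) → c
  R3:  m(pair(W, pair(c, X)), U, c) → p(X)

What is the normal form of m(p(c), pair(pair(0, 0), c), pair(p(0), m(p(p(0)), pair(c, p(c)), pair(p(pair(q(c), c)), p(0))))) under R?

1. m(p(c), pair(pair(0, 0), c), pair(p(0), m(p(p(0)), pair(c, p(c)), pair(p(pair(q(c), c)), p(0)))))  →  m(p(c), pair(pair(0, 0), c), pair(p(0), p(0)))   [R1 at 3.2]
2. m(p(c), pair(pair(0, 0), c), pair(p(0), p(0)))  →  c   [R1 at ε]

c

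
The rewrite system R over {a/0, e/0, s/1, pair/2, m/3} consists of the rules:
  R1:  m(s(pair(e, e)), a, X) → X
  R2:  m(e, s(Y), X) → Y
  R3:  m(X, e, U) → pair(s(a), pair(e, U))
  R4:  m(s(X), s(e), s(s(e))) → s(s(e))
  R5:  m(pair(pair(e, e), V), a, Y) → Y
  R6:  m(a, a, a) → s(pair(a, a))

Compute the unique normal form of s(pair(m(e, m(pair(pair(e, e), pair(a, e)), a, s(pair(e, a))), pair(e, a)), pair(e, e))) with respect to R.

1. s(pair(m(e, m(pair(pair(e, e), pair(a, e)), a, s(pair(e, a))), pair(e, a)), pair(e, e)))  →  s(pair(m(e, s(pair(e, a)), pair(e, a)), pair(e, e)))   [R5 at 1.1.2]
2. s(pair(m(e, s(pair(e, a)), pair(e, a)), pair(e, e)))  →  s(pair(pair(e, a), pair(e, e)))   [R2 at 1.1]

s(pair(pair(e, a), pair(e, e)))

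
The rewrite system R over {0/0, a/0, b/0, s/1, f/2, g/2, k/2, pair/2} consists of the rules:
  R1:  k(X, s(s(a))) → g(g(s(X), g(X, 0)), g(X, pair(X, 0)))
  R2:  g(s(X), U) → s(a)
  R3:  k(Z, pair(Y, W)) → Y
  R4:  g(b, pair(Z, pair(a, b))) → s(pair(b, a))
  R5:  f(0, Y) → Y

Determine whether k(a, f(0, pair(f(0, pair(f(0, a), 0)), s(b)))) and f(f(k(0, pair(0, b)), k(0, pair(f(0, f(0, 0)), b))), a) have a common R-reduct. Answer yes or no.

Reduce t₁ = k(a, f(0, pair(f(0, pair(f(0, a), 0)), s(b)))):
1. k(a, f(0, pair(f(0, pair(f(0, a), 0)), s(b))))  →  k(a, pair(f(0, pair(f(0, a), 0)), s(b)))   [R5 at 2]
2. k(a, pair(f(0, pair(f(0, a), 0)), s(b)))  →  f(0, pair(f(0, a), 0))   [R3 at ε]
3. f(0, pair(f(0, a), 0))  →  pair(f(0, a), 0)   [R5 at ε]
4. pair(f(0, a), 0)  →  pair(a, 0)   [R5 at 1]

Reduce t₂ = f(f(k(0, pair(0, b)), k(0, pair(f(0, f(0, 0)), b))), a):
1. f(f(k(0, pair(0, b)), k(0, pair(f(0, f(0, 0)), b))), a)  →  f(f(0, k(0, pair(f(0, f(0, 0)), b))), a)   [R3 at 1.1]
2. f(f(0, k(0, pair(f(0, f(0, 0)), b))), a)  →  f(k(0, pair(f(0, f(0, 0)), b)), a)   [R5 at 1]
3. f(k(0, pair(f(0, f(0, 0)), b)), a)  →  f(f(0, f(0, 0)), a)   [R3 at 1]
4. f(f(0, f(0, 0)), a)  →  f(f(0, 0), a)   [R5 at 1]
5. f(f(0, 0), a)  →  f(0, a)   [R5 at 1]
6. f(0, a)  →  a   [R5 at ε]

no — NF(t₁) = pair(a, 0), NF(t₂) = a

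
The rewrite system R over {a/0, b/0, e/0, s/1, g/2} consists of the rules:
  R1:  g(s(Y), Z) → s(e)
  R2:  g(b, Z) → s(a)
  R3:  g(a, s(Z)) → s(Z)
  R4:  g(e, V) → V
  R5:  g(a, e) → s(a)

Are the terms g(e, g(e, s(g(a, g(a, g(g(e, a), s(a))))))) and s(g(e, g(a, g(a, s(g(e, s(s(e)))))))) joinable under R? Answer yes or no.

Reduce t₁ = g(e, g(e, s(g(a, g(a, g(g(e, a), s(a))))))):
1. g(e, g(e, s(g(a, g(a, g(g(e, a), s(a)))))))  →  g(e, s(g(a, g(a, g(g(e, a), s(a))))))   [R4 at ε]
2. g(e, s(g(a, g(a, g(g(e, a), s(a))))))  →  s(g(a, g(a, g(g(e, a), s(a)))))   [R4 at ε]
3. s(g(a, g(a, g(g(e, a), s(a)))))  →  s(g(a, g(a, g(a, s(a)))))   [R4 at 1.2.2.1]
4. s(g(a, g(a, g(a, s(a)))))  →  s(g(a, g(a, s(a))))   [R3 at 1.2.2]
5. s(g(a, g(a, s(a))))  →  s(g(a, s(a)))   [R3 at 1.2]
6. s(g(a, s(a)))  →  s(s(a))   [R3 at 1]

Reduce t₂ = s(g(e, g(a, g(a, s(g(e, s(s(e)))))))):
1. s(g(e, g(a, g(a, s(g(e, s(s(e))))))))  →  s(g(a, g(a, s(g(e, s(s(e)))))))   [R4 at 1]
2. s(g(a, g(a, s(g(e, s(s(e)))))))  →  s(g(a, s(g(e, s(s(e))))))   [R3 at 1.2]
3. s(g(a, s(g(e, s(s(e))))))  →  s(s(g(e, s(s(e)))))   [R3 at 1]
4. s(s(g(e, s(s(e)))))  →  s(s(s(s(e))))   [R4 at 1.1]

no — NF(t₁) = s(s(a)), NF(t₂) = s(s(s(s(e))))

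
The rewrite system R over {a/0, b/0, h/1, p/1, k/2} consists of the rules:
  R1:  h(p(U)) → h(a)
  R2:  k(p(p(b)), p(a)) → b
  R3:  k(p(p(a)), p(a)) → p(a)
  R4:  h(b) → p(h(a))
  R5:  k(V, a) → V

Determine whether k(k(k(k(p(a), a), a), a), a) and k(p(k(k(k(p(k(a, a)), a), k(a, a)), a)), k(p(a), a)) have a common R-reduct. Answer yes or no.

yes — NF(t₁) = p(a), NF(t₂) = p(a)

Reduce t₁ = k(k(k(k(p(a), a), a), a), a):
1. k(k(k(k(p(a), a), a), a), a)  →  k(k(k(p(a), a), a), a)   [R5 at ε]
2. k(k(k(p(a), a), a), a)  →  k(k(p(a), a), a)   [R5 at ε]
3. k(k(p(a), a), a)  →  k(p(a), a)   [R5 at ε]
4. k(p(a), a)  →  p(a)   [R5 at ε]

Reduce t₂ = k(p(k(k(k(p(k(a, a)), a), k(a, a)), a)), k(p(a), a)):
1. k(p(k(k(k(p(k(a, a)), a), k(a, a)), a)), k(p(a), a))  →  k(p(k(k(p(k(a, a)), a), k(a, a))), k(p(a), a))   [R5 at 1.1]
2. k(p(k(k(p(k(a, a)), a), k(a, a))), k(p(a), a))  →  k(p(k(p(k(a, a)), k(a, a))), k(p(a), a))   [R5 at 1.1.1]
3. k(p(k(p(k(a, a)), k(a, a))), k(p(a), a))  →  k(p(k(p(a), k(a, a))), k(p(a), a))   [R5 at 1.1.1.1]
4. k(p(k(p(a), k(a, a))), k(p(a), a))  →  k(p(k(p(a), a)), k(p(a), a))   [R5 at 1.1.2]
5. k(p(k(p(a), a)), k(p(a), a))  →  k(p(p(a)), k(p(a), a))   [R5 at 1.1]
6. k(p(p(a)), k(p(a), a))  →  k(p(p(a)), p(a))   [R5 at 2]
7. k(p(p(a)), p(a))  →  p(a)   [R3 at ε]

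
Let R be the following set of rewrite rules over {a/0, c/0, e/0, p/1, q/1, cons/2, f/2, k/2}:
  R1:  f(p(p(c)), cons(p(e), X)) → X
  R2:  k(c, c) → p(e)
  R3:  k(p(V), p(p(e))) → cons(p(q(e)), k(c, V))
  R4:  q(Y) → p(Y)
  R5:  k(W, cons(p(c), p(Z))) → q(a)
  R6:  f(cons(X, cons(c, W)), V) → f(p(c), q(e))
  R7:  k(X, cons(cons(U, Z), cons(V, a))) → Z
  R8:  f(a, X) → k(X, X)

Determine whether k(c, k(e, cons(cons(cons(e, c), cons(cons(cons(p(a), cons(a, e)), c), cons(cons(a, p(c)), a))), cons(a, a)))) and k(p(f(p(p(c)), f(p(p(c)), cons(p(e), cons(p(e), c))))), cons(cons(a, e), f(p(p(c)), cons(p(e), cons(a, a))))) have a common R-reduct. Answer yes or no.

no — NF(t₁) = c, NF(t₂) = e

Reduce t₁ = k(c, k(e, cons(cons(cons(e, c), cons(cons(cons(p(a), cons(a, e)), c), cons(cons(a, p(c)), a))), cons(a, a)))):
1. k(c, k(e, cons(cons(cons(e, c), cons(cons(cons(p(a), cons(a, e)), c), cons(cons(a, p(c)), a))), cons(a, a))))  →  k(c, cons(cons(cons(p(a), cons(a, e)), c), cons(cons(a, p(c)), a)))   [R7 at 2]
2. k(c, cons(cons(cons(p(a), cons(a, e)), c), cons(cons(a, p(c)), a)))  →  c   [R7 at ε]

Reduce t₂ = k(p(f(p(p(c)), f(p(p(c)), cons(p(e), cons(p(e), c))))), cons(cons(a, e), f(p(p(c)), cons(p(e), cons(a, a))))):
1. k(p(f(p(p(c)), f(p(p(c)), cons(p(e), cons(p(e), c))))), cons(cons(a, e), f(p(p(c)), cons(p(e), cons(a, a)))))  →  k(p(f(p(p(c)), cons(p(e), c))), cons(cons(a, e), f(p(p(c)), cons(p(e), cons(a, a)))))   [R1 at 1.1.2]
2. k(p(f(p(p(c)), cons(p(e), c))), cons(cons(a, e), f(p(p(c)), cons(p(e), cons(a, a)))))  →  k(p(c), cons(cons(a, e), f(p(p(c)), cons(p(e), cons(a, a)))))   [R1 at 1.1]
3. k(p(c), cons(cons(a, e), f(p(p(c)), cons(p(e), cons(a, a)))))  →  k(p(c), cons(cons(a, e), cons(a, a)))   [R1 at 2.2]
4. k(p(c), cons(cons(a, e), cons(a, a)))  →  e   [R7 at ε]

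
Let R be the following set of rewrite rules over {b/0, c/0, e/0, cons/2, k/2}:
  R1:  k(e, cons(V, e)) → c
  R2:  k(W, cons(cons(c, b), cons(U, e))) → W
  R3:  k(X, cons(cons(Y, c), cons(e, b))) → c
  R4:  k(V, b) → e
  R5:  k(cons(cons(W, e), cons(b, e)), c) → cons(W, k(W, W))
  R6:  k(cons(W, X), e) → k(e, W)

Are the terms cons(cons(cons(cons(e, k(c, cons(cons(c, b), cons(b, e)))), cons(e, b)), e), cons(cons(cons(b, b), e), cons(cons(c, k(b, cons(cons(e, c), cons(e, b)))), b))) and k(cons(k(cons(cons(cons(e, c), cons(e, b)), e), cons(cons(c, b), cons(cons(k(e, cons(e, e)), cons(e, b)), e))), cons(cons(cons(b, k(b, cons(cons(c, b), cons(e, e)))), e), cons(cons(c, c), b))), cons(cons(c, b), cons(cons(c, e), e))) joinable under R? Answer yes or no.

yes — NF(t₁) = cons(cons(cons(cons(e, c), cons(e, b)), e), cons(cons(cons(b, b), e), cons(cons(c, c), b))), NF(t₂) = cons(cons(cons(cons(e, c), cons(e, b)), e), cons(cons(cons(b, b), e), cons(cons(c, c), b)))

Reduce t₁ = cons(cons(cons(cons(e, k(c, cons(cons(c, b), cons(b, e)))), cons(e, b)), e), cons(cons(cons(b, b), e), cons(cons(c, k(b, cons(cons(e, c), cons(e, b)))), b))):
1. cons(cons(cons(cons(e, k(c, cons(cons(c, b), cons(b, e)))), cons(e, b)), e), cons(cons(cons(b, b), e), cons(cons(c, k(b, cons(cons(e, c), cons(e, b)))), b)))  →  cons(cons(cons(cons(e, c), cons(e, b)), e), cons(cons(cons(b, b), e), cons(cons(c, k(b, cons(cons(e, c), cons(e, b)))), b)))   [R2 at 1.1.1.2]
2. cons(cons(cons(cons(e, c), cons(e, b)), e), cons(cons(cons(b, b), e), cons(cons(c, k(b, cons(cons(e, c), cons(e, b)))), b)))  →  cons(cons(cons(cons(e, c), cons(e, b)), e), cons(cons(cons(b, b), e), cons(cons(c, c), b)))   [R3 at 2.2.1.2]

Reduce t₂ = k(cons(k(cons(cons(cons(e, c), cons(e, b)), e), cons(cons(c, b), cons(cons(k(e, cons(e, e)), cons(e, b)), e))), cons(cons(cons(b, k(b, cons(cons(c, b), cons(e, e)))), e), cons(cons(c, c), b))), cons(cons(c, b), cons(cons(c, e), e))):
1. k(cons(k(cons(cons(cons(e, c), cons(e, b)), e), cons(cons(c, b), cons(cons(k(e, cons(e, e)), cons(e, b)), e))), cons(cons(cons(b, k(b, cons(cons(c, b), cons(e, e)))), e), cons(cons(c, c), b))), cons(cons(c, b), cons(cons(c, e), e)))  →  cons(k(cons(cons(cons(e, c), cons(e, b)), e), cons(cons(c, b), cons(cons(k(e, cons(e, e)), cons(e, b)), e))), cons(cons(cons(b, k(b, cons(cons(c, b), cons(e, e)))), e), cons(cons(c, c), b)))   [R2 at ε]
2. cons(k(cons(cons(cons(e, c), cons(e, b)), e), cons(cons(c, b), cons(cons(k(e, cons(e, e)), cons(e, b)), e))), cons(cons(cons(b, k(b, cons(cons(c, b), cons(e, e)))), e), cons(cons(c, c), b)))  →  cons(cons(cons(cons(e, c), cons(e, b)), e), cons(cons(cons(b, k(b, cons(cons(c, b), cons(e, e)))), e), cons(cons(c, c), b)))   [R2 at 1]
3. cons(cons(cons(cons(e, c), cons(e, b)), e), cons(cons(cons(b, k(b, cons(cons(c, b), cons(e, e)))), e), cons(cons(c, c), b)))  →  cons(cons(cons(cons(e, c), cons(e, b)), e), cons(cons(cons(b, b), e), cons(cons(c, c), b)))   [R2 at 2.1.1.2]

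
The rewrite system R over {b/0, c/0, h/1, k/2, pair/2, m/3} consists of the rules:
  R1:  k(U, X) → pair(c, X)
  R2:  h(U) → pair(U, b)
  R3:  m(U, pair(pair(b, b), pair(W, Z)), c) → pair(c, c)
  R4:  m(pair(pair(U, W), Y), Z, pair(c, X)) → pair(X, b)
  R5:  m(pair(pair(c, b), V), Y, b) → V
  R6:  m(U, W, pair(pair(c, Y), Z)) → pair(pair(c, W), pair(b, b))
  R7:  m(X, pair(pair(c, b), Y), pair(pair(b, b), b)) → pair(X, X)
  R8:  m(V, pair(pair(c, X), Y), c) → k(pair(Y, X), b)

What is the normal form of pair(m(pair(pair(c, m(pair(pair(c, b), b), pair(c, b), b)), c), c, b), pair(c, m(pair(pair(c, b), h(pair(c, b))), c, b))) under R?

pair(c, pair(c, pair(pair(c, b), b)))

1. pair(m(pair(pair(c, m(pair(pair(c, b), b), pair(c, b), b)), c), c, b), pair(c, m(pair(pair(c, b), h(pair(c, b))), c, b)))  →  pair(m(pair(pair(c, b), c), c, b), pair(c, m(pair(pair(c, b), h(pair(c, b))), c, b)))   [R5 at 1.1.1.2]
2. pair(m(pair(pair(c, b), c), c, b), pair(c, m(pair(pair(c, b), h(pair(c, b))), c, b)))  →  pair(c, pair(c, m(pair(pair(c, b), h(pair(c, b))), c, b)))   [R5 at 1]
3. pair(c, pair(c, m(pair(pair(c, b), h(pair(c, b))), c, b)))  →  pair(c, pair(c, h(pair(c, b))))   [R5 at 2.2]
4. pair(c, pair(c, h(pair(c, b))))  →  pair(c, pair(c, pair(pair(c, b), b)))   [R2 at 2.2]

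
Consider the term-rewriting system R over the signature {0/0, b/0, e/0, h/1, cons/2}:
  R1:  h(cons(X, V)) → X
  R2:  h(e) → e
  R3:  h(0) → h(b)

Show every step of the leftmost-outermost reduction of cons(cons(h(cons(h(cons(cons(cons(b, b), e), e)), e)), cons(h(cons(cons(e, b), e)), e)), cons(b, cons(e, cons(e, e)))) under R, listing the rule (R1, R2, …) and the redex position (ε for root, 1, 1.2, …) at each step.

1. cons(cons(h(cons(h(cons(cons(cons(b, b), e), e)), e)), cons(h(cons(cons(e, b), e)), e)), cons(b, cons(e, cons(e, e))))  →  cons(cons(h(cons(cons(cons(b, b), e), e)), cons(h(cons(cons(e, b), e)), e)), cons(b, cons(e, cons(e, e))))   [R1 at 1.1]
2. cons(cons(h(cons(cons(cons(b, b), e), e)), cons(h(cons(cons(e, b), e)), e)), cons(b, cons(e, cons(e, e))))  →  cons(cons(cons(cons(b, b), e), cons(h(cons(cons(e, b), e)), e)), cons(b, cons(e, cons(e, e))))   [R1 at 1.1]
3. cons(cons(cons(cons(b, b), e), cons(h(cons(cons(e, b), e)), e)), cons(b, cons(e, cons(e, e))))  →  cons(cons(cons(cons(b, b), e), cons(cons(e, b), e)), cons(b, cons(e, cons(e, e))))   [R1 at 1.2.1]

cons(cons(cons(cons(b, b), e), cons(cons(e, b), e)), cons(b, cons(e, cons(e, e))))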